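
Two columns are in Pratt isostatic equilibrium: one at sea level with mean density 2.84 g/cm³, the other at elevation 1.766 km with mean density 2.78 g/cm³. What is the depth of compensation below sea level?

81.8 km

ρ_ref D = ρ (D + h) → D (ρ_ref − ρ) = ρ h.
D = ρ h/(ρ_ref − ρ) = 2.78 × 1.766 km/(2.84 − 2.78) = 81.8 km.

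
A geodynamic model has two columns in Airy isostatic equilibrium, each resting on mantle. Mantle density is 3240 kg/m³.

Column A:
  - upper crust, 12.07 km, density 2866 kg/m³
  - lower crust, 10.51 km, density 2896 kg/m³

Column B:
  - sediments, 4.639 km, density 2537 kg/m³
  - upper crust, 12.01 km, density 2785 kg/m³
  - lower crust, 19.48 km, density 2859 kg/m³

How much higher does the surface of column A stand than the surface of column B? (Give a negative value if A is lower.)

−2.47 km

For any compensation level in the mantle, the mantle terms cancel and isostasy reduces to e = (Σt_A − Σt_B) − (Σ(ρt)_A − Σ(ρt)_B) / ρ_m.
Σt_A = 22.58 km; Σt_B = 36.129 km; Σ(ρt)_A = 65029.58; Σ(ρt)_B = 100910.313 (in km·kg/m³).
e = (22.58 − 36.129) − (65029.58 − 100910.313) / 3240 = −2.47 km.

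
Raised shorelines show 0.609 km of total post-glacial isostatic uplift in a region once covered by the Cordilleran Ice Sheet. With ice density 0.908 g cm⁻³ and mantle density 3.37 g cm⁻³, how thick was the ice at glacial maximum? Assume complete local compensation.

2.26 km

u = t ρ_ice/ρ_m → t = u ρ_m/ρ_ice = 0.609 km × 3.37/0.908 = 2.26 km.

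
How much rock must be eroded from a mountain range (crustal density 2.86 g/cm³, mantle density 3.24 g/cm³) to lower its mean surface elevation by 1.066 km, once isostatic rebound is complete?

Net drop Δ = e − u = e − e ρ_c/ρ_m = e (ρ_m − ρ_c)/ρ_m.
e = Δ ρ_m/(ρ_m − ρ_c) = 1.066 km × 3.24/0.38 = 9.09 km.

9.09 km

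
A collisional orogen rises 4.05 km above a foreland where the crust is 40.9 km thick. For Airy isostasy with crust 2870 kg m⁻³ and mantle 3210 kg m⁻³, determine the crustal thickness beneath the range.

Root depth r = h ρ_c / (ρ_m − ρ_c) = 4.05 km × 2870 / 340 = 34.19 km.
Total thickness = T + h + r = 40.9 km + 4.05 km + 34.19 km = 79.1 km.

79.1 km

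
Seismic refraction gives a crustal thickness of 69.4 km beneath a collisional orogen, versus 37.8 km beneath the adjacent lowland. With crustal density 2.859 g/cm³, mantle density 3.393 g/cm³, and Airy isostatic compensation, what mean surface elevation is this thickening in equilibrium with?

4.97 km

Excess crust Δ = 69.4 km − 37.8 km = 31.6 km, split between elevation h and root r with h + r = Δ.
Airy balance ρ_c h = (ρ_m − ρ_c) r gives r = h ρ_c/(ρ_m − ρ_c), so h (1 + ρ_c/(ρ_m − ρ_c)) = Δ, i.e. h = Δ (ρ_m − ρ_c)/ρ_m.
h = 31.6 km × 0.534/3.393 = 4.97 km.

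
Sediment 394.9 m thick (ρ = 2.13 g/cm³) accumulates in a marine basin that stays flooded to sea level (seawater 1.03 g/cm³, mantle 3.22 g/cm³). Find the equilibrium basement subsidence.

Submarine loading: the sediment displaces seawater, and the subsidence is in turn flooded, so s (ρ_m − ρ_w) = t (ρ_sed − ρ_w).
s = 394.9 m × (2.13 − 1.03) / (3.22 − 1.03) = 198 m.

198 m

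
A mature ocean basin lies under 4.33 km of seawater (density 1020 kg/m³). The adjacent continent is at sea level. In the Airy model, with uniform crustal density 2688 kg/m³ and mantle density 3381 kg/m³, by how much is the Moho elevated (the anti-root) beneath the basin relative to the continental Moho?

10.4 km

In Airy isostatic equilibrium: replacing crust with seawater at the top is compensated by replacing crust with mantle at the base: d (ρ_c − ρ_w) = a (ρ_m − ρ_c).
a = d (ρ_c − ρ_w)/(ρ_m − ρ_c) = 4.33 km × 1668/693 = 10.4 km.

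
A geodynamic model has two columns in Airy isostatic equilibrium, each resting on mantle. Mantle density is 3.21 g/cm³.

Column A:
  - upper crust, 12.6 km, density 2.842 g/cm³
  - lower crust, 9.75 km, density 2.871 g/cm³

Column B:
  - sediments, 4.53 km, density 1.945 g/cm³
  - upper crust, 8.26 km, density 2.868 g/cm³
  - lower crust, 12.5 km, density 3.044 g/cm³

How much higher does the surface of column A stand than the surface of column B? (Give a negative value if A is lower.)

−0.837 km

For any compensation level in the mantle, the mantle terms cancel and isostasy reduces to e = (Σt_A − Σt_B) − (Σ(ρt)_A − Σ(ρt)_B) / ρ_m.
Σt_A = 22.35 km; Σt_B = 25.29 km; Σ(ρt)_A = 63.80145; Σ(ρt)_B = 70.55053 (in km·g/cm³).
e = (22.35 − 25.29) − (63.80145 − 70.55053) / 3.21 = −0.837 km.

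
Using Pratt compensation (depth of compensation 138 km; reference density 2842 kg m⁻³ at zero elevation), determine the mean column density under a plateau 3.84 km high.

2770 kg m⁻³

Pratt balance: ρ_ref D = ρ (D + h).
ρ = ρ_ref D/(D + h) = 2842 × 138 km/(138 km + 3.84 km) = 2770 kg m⁻³.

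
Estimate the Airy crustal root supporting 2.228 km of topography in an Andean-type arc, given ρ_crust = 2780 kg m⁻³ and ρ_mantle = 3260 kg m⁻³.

In Airy isostatic equilibrium: the weight of the topography is balanced by the buoyancy of the root, ρ_c h = (ρ_m − ρ_c) r.
r = h · ρ_c / (ρ_m − ρ_c) = 2.228 km × 2780 / (3260 − 2780) = 12.9 km.

12.9 km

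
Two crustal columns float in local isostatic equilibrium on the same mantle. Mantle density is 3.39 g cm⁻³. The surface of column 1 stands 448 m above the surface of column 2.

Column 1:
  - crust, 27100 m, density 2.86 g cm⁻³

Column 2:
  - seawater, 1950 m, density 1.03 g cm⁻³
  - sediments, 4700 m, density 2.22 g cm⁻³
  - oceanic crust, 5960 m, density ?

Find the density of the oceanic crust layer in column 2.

Take the compensation level at the base of the deeper column (depth z_c below the surface of column 1) and equate Σ ρ_i t_i down to z_c; mantle fills any gap and the z_c terms cancel.
Column 1: 27100×2.86 + (z_c − 27100)×3.39
Column 2: 448×0 + 1950×1.03 + 4700×2.22 + 5960×ρ + (z_c − 448 − 12610)×3.39
The z_c×3.39 term appears on both sides and cancels. Collect the known terms of each column as K = Σ(ρt)_known − 3.39 × (depth of known layers): K_1 = 77506 − 3.39×27100 = −14363; K_2 = 12442.5 − 3.39×(448 + 12610) = −31824.12.
Balance: K_1 = K_2 + 5960×ρ, so ρ = (K_1 − K_2)/5960 = 17461.1/5960 = 2.93 g cm⁻³.

2.93 g cm⁻³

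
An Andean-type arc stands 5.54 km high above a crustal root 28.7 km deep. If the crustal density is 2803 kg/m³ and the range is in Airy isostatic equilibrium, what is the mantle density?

3340 kg/m³

Airy balance: ρ_c h = (ρ_m − ρ_c) r → ρ_m = ρ_c (1 + h/r).
ρ_m = 2803 × (1 + 5.54 km/28.7 km) = 3340 kg/m³.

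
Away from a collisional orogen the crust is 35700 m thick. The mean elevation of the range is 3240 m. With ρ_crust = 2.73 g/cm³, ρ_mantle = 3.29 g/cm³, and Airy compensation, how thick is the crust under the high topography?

54700 m

Root depth r = h ρ_c / (ρ_m − ρ_c) = 3240 m × 2.73 / 0.56 = 15800 m.
Total thickness = T + h + r = 35700 m + 3240 m + 15800 m = 54700 m.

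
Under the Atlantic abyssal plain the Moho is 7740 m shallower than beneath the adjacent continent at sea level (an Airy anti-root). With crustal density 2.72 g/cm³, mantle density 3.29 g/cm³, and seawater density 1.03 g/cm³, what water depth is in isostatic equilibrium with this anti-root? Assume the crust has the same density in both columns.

2610 m

Replacing a thickness d of crust by seawater at the top must be balanced by replacing crust with mantle at the base: d (ρ_c − ρ_w) = a (ρ_m − ρ_c).
d = a (ρ_m − ρ_c)/(ρ_c − ρ_w) = 7740 m × 0.57/1.69 = 2610 m.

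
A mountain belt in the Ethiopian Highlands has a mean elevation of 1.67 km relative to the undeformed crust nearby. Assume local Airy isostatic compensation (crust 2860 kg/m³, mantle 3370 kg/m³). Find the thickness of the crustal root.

9.37 km

For local isostatic compensation: the weight of the topography is balanced by the buoyancy of the root, ρ_c h = (ρ_m − ρ_c) r.
r = h · ρ_c / (ρ_m − ρ_c) = 1.67 km × 2860 / (3370 − 2860) = 9.37 km.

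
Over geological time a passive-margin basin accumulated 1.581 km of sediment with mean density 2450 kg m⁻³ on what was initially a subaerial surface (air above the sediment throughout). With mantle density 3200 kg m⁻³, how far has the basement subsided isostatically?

Subaerial load: s = t ρ_sed / ρ_m = 1.581 km × 2450/3200 = 1.21 km.

1.21 km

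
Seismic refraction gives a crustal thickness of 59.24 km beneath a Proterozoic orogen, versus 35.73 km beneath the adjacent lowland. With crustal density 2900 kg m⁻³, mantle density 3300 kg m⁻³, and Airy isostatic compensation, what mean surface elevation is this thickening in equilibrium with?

Excess crust Δ = 59.24 km − 35.73 km = 23.51 km, split between elevation h and root r with h + r = Δ.
Airy balance ρ_c h = (ρ_m − ρ_c) r gives r = h ρ_c/(ρ_m − ρ_c), so h (1 + ρ_c/(ρ_m − ρ_c)) = Δ, i.e. h = Δ (ρ_m − ρ_c)/ρ_m.
h = 23.51 km × 400/3300 = 2.85 km.

2.85 km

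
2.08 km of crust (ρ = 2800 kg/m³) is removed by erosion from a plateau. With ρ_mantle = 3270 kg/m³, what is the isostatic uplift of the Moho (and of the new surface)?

1.78 km

Unloading: uplift u = e ρ_c/ρ_m = 2.08 km × 2800/3270 = 1.78 km.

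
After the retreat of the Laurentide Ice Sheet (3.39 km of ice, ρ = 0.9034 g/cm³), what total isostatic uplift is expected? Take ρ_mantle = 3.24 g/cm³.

0.945 km

Removing the load lets mantle flow back in; uplift u satisfies ρ_ice t = ρ_m u.
u = t ρ_ice/ρ_m = 3.39 km × 0.9034/3.24 = 0.945 km.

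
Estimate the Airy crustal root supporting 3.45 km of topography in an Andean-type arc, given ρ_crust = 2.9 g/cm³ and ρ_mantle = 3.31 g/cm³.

Equating mass per unit area of the two columns: the weight of the topography is balanced by the buoyancy of the root, ρ_c h = (ρ_m − ρ_c) r.
r = h · ρ_c / (ρ_m − ρ_c) = 3.45 km × 2.9 / (3.31 − 2.9) = 24.4 km.

24.4 km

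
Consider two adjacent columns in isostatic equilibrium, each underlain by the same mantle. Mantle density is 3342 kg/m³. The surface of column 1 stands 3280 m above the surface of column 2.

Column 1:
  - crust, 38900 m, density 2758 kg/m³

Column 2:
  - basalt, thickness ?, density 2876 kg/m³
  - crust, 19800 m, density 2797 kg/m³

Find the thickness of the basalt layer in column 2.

2070 m

Take the compensation level at the base of the deeper column (depth z_c below the surface of column 1) and equate Σ ρ_i t_i down to z_c; mantle fills any gap and the z_c terms cancel.
Column 1: 38900×2758 + (z_c − 38900)×3342
Column 2: 3280×0 + x×2876 + 19800×2797 + (z_c − 3280 − 19800 − x)×3342
The z_c×3342 term appears on both sides and cancels. Collect the known terms of each column as K = Σ(ρt)_known − 3342 × (depth of known layers): K_1 = 107286200 − 3342×38900 = −22717600; K_2 = 55380600 − 3342×(3280 + 19800) = −21752760.
Balance: K_1 = K_2 − x×(3342 − 2876), so x = (K_2 − K_1)/(3342 − 2876) = 964840/466 = 2070 m.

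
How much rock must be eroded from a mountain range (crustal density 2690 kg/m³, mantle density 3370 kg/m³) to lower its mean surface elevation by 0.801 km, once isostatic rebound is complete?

3.97 km

Net drop Δ = e − u = e − e ρ_c/ρ_m = e (ρ_m − ρ_c)/ρ_m.
e = Δ ρ_m/(ρ_m − ρ_c) = 0.801 km × 3370/680 = 3.97 km.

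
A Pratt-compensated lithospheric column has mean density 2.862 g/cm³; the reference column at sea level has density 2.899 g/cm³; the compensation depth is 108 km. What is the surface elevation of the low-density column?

1.4 km

ρ_ref D = ρ (D + h) → h = D (ρ_ref − ρ)/ρ.
h = 108 km × (2.899 − 2.862)/2.862 = 1.4 km.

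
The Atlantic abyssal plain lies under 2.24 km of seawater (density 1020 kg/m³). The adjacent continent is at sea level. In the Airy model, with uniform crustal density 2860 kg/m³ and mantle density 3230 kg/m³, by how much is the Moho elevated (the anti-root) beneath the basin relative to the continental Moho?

By Archimedes' principle applied to the lithosphere: replacing crust with seawater at the top is compensated by replacing crust with mantle at the base: d (ρ_c − ρ_w) = a (ρ_m − ρ_c).
a = d (ρ_c − ρ_w)/(ρ_m − ρ_c) = 2.24 km × 1840/370 = 11.1 km.

11.1 km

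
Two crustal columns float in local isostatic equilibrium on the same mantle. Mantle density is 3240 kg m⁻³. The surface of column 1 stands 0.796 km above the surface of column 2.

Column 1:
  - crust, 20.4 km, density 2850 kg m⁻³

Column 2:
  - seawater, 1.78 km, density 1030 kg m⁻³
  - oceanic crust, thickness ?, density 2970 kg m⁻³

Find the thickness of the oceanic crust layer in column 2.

5.35 km

Take the compensation level at the base of the deeper column (depth z_c below the surface of column 1) and equate Σ ρ_i t_i down to z_c; mantle fills any gap and the z_c terms cancel.
Column 1: 20.4×2850 + (z_c − 20.4)×3240
Column 2: 0.796×0 + 1.78×1030 + x×2970 + (z_c − 0.796 − 1.78 − x)×3240
The z_c×3240 term appears on both sides and cancels. Collect the known terms of each column as K = Σ(ρt)_known − 3240 × (depth of known layers): K_1 = 58140 − 3240×20.4 = −7956; K_2 = 1833.4 − 3240×(0.796 + 1.78) = −6512.84.
Balance: K_1 = K_2 − x×(3240 − 2970), so x = (K_2 − K_1)/(3240 − 2970) = 1443.16/270 = 5.35 km.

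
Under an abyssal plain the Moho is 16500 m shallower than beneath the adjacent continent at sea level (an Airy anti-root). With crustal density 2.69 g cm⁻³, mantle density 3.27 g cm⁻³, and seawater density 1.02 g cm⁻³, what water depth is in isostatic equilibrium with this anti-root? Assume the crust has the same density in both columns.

Replacing a thickness d of crust by seawater at the top must be balanced by replacing crust with mantle at the base: d (ρ_c − ρ_w) = a (ρ_m − ρ_c).
d = a (ρ_m − ρ_c)/(ρ_c − ρ_w) = 16500 m × 0.58/1.67 = 5730 m.

5730 m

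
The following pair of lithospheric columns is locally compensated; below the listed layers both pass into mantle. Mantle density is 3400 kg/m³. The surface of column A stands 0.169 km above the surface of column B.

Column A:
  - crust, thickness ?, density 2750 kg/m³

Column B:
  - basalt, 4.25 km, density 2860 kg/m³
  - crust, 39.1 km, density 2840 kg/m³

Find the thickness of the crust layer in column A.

Take the compensation level at the base of the deeper column (depth z_c below the surface of column A) and equate Σ ρ_i t_i down to z_c; mantle fills any gap and the z_c terms cancel.
Column A: x×2750 + (z_c − 0 − x)×3400
Column B: 0.169×0 + 4.25×2860 + 39.1×2840 + (z_c − 0.169 − 43.35)×3400
The z_c×3400 term appears on both sides and cancels. Collect the known terms of each column as K = Σ(ρt)_known − 3400 × (depth of known layers): K_A = 0 − 3400×0 = 0; K_B = 123199 − 3400×(0.169 + 43.35) = −24765.6.
Balance: K_A − x×(3400 − 2750) = K_B, so x = (K_A − K_B)/(3400 − 2750) = 24765.6/650 = 38.1 km.

38.1 km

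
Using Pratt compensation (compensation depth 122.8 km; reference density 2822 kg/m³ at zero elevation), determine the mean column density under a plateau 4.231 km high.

2730 kg/m³

Pratt balance: ρ_ref D = ρ (D + h).
ρ = ρ_ref D/(D + h) = 2822 × 122.8 km/(122.8 km + 4.231 km) = 2730 kg/m³.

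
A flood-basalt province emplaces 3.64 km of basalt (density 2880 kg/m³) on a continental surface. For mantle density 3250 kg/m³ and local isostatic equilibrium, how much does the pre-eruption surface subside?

3.23 km

Subaerial loading: s = t ρ_load / ρ_m.
s = 3.64 km × 2880/3250 = 3.23 km.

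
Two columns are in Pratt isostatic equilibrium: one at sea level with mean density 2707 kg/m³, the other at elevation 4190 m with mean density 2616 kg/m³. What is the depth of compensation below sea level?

120000 m

ρ_ref D = ρ (D + h) → D (ρ_ref − ρ) = ρ h.
D = ρ h/(ρ_ref − ρ) = 2616 × 4190 m/(2707 − 2616) = 120000 m.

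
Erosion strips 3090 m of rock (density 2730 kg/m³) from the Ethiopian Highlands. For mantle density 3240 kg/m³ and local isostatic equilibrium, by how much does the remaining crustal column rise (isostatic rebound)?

Unloading: uplift u = e ρ_c/ρ_m = 3090 m × 2730/3240 = 2600 m.

2600 m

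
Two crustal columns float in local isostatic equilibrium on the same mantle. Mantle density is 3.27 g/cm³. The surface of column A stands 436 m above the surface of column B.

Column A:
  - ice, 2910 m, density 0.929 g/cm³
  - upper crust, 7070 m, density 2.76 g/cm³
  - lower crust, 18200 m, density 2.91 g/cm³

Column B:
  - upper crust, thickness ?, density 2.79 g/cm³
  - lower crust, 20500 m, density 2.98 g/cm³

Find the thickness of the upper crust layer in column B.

Take the compensation level at the base of the deeper column (depth z_c below the surface of column A) and equate Σ ρ_i t_i down to z_c; mantle fills any gap and the z_c terms cancel.
Column A: 2910×0.929 + 7070×2.76 + 18200×2.91 + (z_c − 28180)×3.27
Column B: 436×0 + x×2.79 + 20500×2.98 + (z_c − 436 − 20500 − x)×3.27
The z_c×3.27 term appears on both sides and cancels. Collect the known terms of each column as K = Σ(ρt)_known − 3.27 × (depth of known layers): K_A = 75178.59 − 3.27×28180 = −16970.01; K_B = 61090 − 3.27×(436 + 20500) = −7370.72.
Balance: K_A = K_B − x×(3.27 − 2.79), so x = (K_B − K_A)/(3.27 − 2.79) = 9599.29/0.48 = 20000 m.

20000 m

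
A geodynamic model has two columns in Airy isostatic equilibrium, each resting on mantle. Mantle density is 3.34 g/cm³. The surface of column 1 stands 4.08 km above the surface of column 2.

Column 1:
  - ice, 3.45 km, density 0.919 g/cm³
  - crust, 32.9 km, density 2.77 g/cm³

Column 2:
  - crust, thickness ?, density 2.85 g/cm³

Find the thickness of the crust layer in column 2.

Take the compensation level at the base of the deeper column (depth z_c below the surface of column 1) and equate Σ ρ_i t_i down to z_c; mantle fills any gap and the z_c terms cancel.
Column 1: 3.45×0.919 + 32.9×2.77 + (z_c − 36.35)×3.34
Column 2: 4.08×0 + x×2.85 + (z_c − 4.08 − 0 − x)×3.34
The z_c×3.34 term appears on both sides and cancels. Collect the known terms of each column as K = Σ(ρt)_known − 3.34 × (depth of known layers): K_1 = 94.30355 − 3.34×36.35 = −27.10545; K_2 = 0 − 3.34×(4.08 + 0) = −13.6272.
Balance: K_1 = K_2 − x×(3.34 − 2.85), so x = (K_2 − K_1)/(3.34 − 2.85) = 13.4782/0.49 = 27.5 km.

27.5 km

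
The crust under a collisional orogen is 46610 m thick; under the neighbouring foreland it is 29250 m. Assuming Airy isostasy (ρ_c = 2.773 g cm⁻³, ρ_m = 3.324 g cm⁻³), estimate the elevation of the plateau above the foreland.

2880 m

Excess crust Δ = 46610 m − 29250 m = 17360 m, split between elevation h and root r with h + r = Δ.
Airy balance ρ_c h = (ρ_m − ρ_c) r gives r = h ρ_c/(ρ_m − ρ_c), so h (1 + ρ_c/(ρ_m − ρ_c)) = Δ, i.e. h = Δ (ρ_m − ρ_c)/ρ_m.
h = 17360 m × 0.551/3.324 = 2880 m.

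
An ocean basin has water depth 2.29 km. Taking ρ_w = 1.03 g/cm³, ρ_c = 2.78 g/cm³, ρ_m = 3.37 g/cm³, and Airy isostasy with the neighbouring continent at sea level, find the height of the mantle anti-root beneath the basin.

By Archimedes' principle applied to the lithosphere: replacing crust with seawater at the top is compensated by replacing crust with mantle at the base: d (ρ_c − ρ_w) = a (ρ_m − ρ_c).
a = d (ρ_c − ρ_w)/(ρ_m − ρ_c) = 2.29 km × 1.75/0.59 = 6.79 km.

6.79 km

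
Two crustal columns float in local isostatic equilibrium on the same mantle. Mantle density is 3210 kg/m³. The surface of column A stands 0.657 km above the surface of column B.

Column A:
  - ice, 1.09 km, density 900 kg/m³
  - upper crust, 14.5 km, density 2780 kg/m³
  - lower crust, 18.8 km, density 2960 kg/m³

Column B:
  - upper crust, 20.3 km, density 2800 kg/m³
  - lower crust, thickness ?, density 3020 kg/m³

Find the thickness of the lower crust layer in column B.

15.9 km

Take the compensation level at the base of the deeper column (depth z_c below the surface of column A) and equate Σ ρ_i t_i down to z_c; mantle fills any gap and the z_c terms cancel.
Column A: 1.09×900 + 14.5×2780 + 18.8×2960 + (z_c − 34.39)×3210
Column B: 0.657×0 + 20.3×2800 + x×3020 + (z_c − 0.657 − 20.3 − x)×3210
The z_c×3210 term appears on both sides and cancels. Collect the known terms of each column as K = Σ(ρt)_known − 3210 × (depth of known layers): K_A = 96939 − 3210×34.39 = −13452.9; K_B = 56840 − 3210×(0.657 + 20.3) = −10431.97.
Balance: K_A = K_B − x×(3210 − 3020), so x = (K_B − K_A)/(3210 − 3020) = 3020.93/190 = 15.9 km.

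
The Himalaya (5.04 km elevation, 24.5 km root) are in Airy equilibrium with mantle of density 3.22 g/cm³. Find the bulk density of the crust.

ρ_c h = (ρ_m − ρ_c) r → ρ_c (h + r) = ρ_m r → ρ_c = ρ_m r / (h + r).
ρ_c = 3.22 × 24.5 km / (5.04 km + 24.5 km) = 2.67 g/cm³.

2.67 g/cm³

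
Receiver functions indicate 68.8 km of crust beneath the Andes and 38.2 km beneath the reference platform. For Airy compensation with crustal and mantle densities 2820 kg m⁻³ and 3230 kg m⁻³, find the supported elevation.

3.88 km

Excess crust Δ = 68.8 km − 38.2 km = 30.6 km, split between elevation h and root r with h + r = Δ.
Airy balance ρ_c h = (ρ_m − ρ_c) r gives r = h ρ_c/(ρ_m − ρ_c), so h (1 + ρ_c/(ρ_m − ρ_c)) = Δ, i.e. h = Δ (ρ_m − ρ_c)/ρ_m.
h = 30.6 km × 410/3230 = 3.88 km.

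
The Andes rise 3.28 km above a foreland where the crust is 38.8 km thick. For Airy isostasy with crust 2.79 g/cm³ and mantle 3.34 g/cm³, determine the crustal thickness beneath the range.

Root depth r = h ρ_c / (ρ_m − ρ_c) = 3.28 km × 2.79 / 0.55 = 16.64 km.
Total thickness = T + h + r = 38.8 km + 3.28 km + 16.64 km = 58.7 km.

58.7 km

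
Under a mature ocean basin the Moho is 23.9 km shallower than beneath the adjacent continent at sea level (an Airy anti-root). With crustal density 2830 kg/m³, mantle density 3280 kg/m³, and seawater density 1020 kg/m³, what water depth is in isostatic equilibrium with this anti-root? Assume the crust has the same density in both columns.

Replacing a thickness d of crust by seawater at the top must be balanced by replacing crust with mantle at the base: d (ρ_c − ρ_w) = a (ρ_m − ρ_c).
d = a (ρ_m − ρ_c)/(ρ_c − ρ_w) = 23.9 km × 450/1810 = 5.94 km.

5.94 km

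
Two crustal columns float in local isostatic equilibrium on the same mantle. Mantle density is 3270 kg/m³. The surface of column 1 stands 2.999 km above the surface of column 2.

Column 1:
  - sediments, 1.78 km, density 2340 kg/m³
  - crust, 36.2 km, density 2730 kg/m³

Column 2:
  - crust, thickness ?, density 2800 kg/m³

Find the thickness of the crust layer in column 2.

24.2 km

Take the compensation level at the base of the deeper column (depth z_c below the surface of column 1) and equate Σ ρ_i t_i down to z_c; mantle fills any gap and the z_c terms cancel.
Column 1: 1.78×2340 + 36.2×2730 + (z_c − 37.98)×3270
Column 2: 2.999×0 + x×2800 + (z_c − 2.999 − 0 − x)×3270
The z_c×3270 term appears on both sides and cancels. Collect the known terms of each column as K = Σ(ρt)_known − 3270 × (depth of known layers): K_1 = 102991.2 − 3270×37.98 = −21203.4; K_2 = 0 − 3270×(2.999 + 0) = −9806.73.
Balance: K_1 = K_2 − x×(3270 − 2800), so x = (K_2 − K_1)/(3270 − 2800) = 11396.7/470 = 24.2 km.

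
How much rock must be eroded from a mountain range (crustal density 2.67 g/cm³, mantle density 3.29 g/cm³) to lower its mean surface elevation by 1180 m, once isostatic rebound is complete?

6260 m

Net drop Δ = e − u = e − e ρ_c/ρ_m = e (ρ_m − ρ_c)/ρ_m.
e = Δ ρ_m/(ρ_m − ρ_c) = 1180 m × 3.29/0.62 = 6260 m.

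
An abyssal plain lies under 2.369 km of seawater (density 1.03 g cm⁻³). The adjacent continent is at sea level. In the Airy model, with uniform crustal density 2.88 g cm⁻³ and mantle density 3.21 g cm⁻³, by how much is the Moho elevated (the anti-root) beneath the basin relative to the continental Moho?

In Airy isostatic equilibrium: replacing crust with seawater at the top is compensated by replacing crust with mantle at the base: d (ρ_c − ρ_w) = a (ρ_m − ρ_c).
a = d (ρ_c − ρ_w)/(ρ_m − ρ_c) = 2.369 km × 1.85/0.33 = 13.3 km.

13.3 km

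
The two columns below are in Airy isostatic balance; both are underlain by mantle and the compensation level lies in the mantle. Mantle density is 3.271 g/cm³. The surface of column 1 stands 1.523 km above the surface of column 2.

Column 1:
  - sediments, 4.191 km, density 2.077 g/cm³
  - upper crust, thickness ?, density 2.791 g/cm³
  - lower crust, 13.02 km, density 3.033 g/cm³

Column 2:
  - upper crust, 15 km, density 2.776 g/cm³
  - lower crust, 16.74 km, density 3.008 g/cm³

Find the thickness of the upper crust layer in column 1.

18.1 km

Take the compensation level at the base of the deeper column (depth z_c below the surface of column 1) and equate Σ ρ_i t_i down to z_c; mantle fills any gap and the z_c terms cancel.
Column 1: 4.191×2.077 + x×2.791 + 13.02×3.033 + (z_c − 17.211 − x)×3.271
Column 2: 1.523×0 + 15×2.776 + 16.74×3.008 + (z_c − 1.523 − 31.74)×3.271
The z_c×3.271 term appears on both sides and cancels. Collect the known terms of each column as K = Σ(ρt)_known − 3.271 × (depth of known layers): K_1 = 48.194367 − 3.271×17.211 = −8.102814; K_2 = 91.99392 − 3.271×(1.523 + 31.74) = −16.809353.
Balance: K_1 − x×(3.271 − 2.791) = K_2, so x = (K_1 − K_2)/(3.271 − 2.791) = 8.70654/0.48 = 18.1 km.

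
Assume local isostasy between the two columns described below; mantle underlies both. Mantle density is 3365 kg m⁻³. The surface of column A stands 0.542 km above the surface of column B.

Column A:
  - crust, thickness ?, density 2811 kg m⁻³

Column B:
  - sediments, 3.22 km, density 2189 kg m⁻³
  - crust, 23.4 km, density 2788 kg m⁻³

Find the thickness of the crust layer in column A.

34.5 km

Take the compensation level at the base of the deeper column (depth z_c below the surface of column A) and equate Σ ρ_i t_i down to z_c; mantle fills any gap and the z_c terms cancel.
Column A: x×2811 + (z_c − 0 − x)×3365
Column B: 0.542×0 + 3.22×2189 + 23.4×2788 + (z_c − 0.542 − 26.62)×3365
The z_c×3365 term appears on both sides and cancels. Collect the known terms of each column as K = Σ(ρt)_known − 3365 × (depth of known layers): K_A = 0 − 3365×0 = 0; K_B = 72287.78 − 3365×(0.542 + 26.62) = −19112.35.
Balance: K_A − x×(3365 − 2811) = K_B, so x = (K_A − K_B)/(3365 − 2811) = 19112.4/554 = 34.5 km.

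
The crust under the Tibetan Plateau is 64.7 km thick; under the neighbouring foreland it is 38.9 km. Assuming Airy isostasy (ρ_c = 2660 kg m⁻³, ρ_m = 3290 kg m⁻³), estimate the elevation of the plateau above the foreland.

Excess crust Δ = 64.7 km − 38.9 km = 25.8 km, split between elevation h and root r with h + r = Δ.
Airy balance ρ_c h = (ρ_m − ρ_c) r gives r = h ρ_c/(ρ_m − ρ_c), so h (1 + ρ_c/(ρ_m − ρ_c)) = Δ, i.e. h = Δ (ρ_m − ρ_c)/ρ_m.
h = 25.8 km × 630/3290 = 4.94 km.

4.94 km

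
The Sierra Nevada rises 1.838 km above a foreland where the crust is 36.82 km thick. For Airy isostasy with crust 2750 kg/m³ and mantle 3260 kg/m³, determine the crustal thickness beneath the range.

Root depth r = h ρ_c / (ρ_m − ρ_c) = 1.838 km × 2750 / 510 = 9.911 km.
Total thickness = T + h + r = 36.82 km + 1.838 km + 9.911 km = 48.6 km.

48.6 km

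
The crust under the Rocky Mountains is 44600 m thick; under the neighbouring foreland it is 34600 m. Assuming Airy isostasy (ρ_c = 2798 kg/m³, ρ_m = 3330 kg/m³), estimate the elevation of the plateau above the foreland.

1600 m

Excess crust Δ = 44600 m − 34600 m = 10000 m, split between elevation h and root r with h + r = Δ.
Airy balance ρ_c h = (ρ_m − ρ_c) r gives r = h ρ_c/(ρ_m − ρ_c), so h (1 + ρ_c/(ρ_m − ρ_c)) = Δ, i.e. h = Δ (ρ_m − ρ_c)/ρ_m.
h = 10000 m × 532/3330 = 1600 m.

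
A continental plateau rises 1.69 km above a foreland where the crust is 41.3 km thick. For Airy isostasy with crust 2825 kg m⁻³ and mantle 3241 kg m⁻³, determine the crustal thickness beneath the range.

54.5 km

Root depth r = h ρ_c / (ρ_m − ρ_c) = 1.69 km × 2825 / 416 = 11.48 km.
Total thickness = T + h + r = 41.3 km + 1.69 km + 11.48 km = 54.5 km.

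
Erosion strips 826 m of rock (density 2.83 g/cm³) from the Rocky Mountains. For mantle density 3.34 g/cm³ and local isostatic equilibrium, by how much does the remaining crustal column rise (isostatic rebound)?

700 m

Unloading: uplift u = e ρ_c/ρ_m = 826 m × 2.83/3.34 = 700 m.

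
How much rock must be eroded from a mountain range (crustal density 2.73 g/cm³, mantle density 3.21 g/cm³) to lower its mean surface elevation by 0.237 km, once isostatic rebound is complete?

1.58 km

Net drop Δ = e − u = e − e ρ_c/ρ_m = e (ρ_m − ρ_c)/ρ_m.
e = Δ ρ_m/(ρ_m − ρ_c) = 0.237 km × 3.21/0.48 = 1.58 km.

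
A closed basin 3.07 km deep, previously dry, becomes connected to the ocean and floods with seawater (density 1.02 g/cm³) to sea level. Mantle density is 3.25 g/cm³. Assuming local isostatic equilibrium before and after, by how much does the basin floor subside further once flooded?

After flooding the water column is d + s deep. Its weight must equal the weight of mantle displaced by the extra subsidence s: (d + s) ρ_w = s ρ_m.
s = d ρ_w / (ρ_m − ρ_w) = 3.07 km × 1.02/(3.25 − 1.02) = 1.4 km.

1.4 km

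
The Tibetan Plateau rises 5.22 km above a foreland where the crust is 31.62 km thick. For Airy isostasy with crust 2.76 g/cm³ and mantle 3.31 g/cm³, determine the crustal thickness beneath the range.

63 km

Root depth r = h ρ_c / (ρ_m − ρ_c) = 5.22 km × 2.76 / 0.55 = 26.19 km.
Total thickness = T + h + r = 31.62 km + 5.22 km + 26.19 km = 63 km.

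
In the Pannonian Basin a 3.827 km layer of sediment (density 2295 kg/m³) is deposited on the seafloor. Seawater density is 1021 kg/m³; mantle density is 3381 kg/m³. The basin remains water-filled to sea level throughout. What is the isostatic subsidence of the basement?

Submarine loading: the sediment displaces seawater, and the subsidence is in turn flooded, so s (ρ_m − ρ_w) = t (ρ_sed − ρ_w).
s = 3.827 km × (2295 − 1021) / (3381 − 1021) = 2.07 km.

2.07 km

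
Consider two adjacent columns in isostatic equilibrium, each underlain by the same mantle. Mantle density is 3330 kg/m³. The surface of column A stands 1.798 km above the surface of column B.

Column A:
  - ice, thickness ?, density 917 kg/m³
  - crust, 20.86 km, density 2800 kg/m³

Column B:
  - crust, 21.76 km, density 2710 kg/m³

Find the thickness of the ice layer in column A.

Take the compensation level at the base of the deeper column (depth z_c below the surface of column A) and equate Σ ρ_i t_i down to z_c; mantle fills any gap and the z_c terms cancel.
Column A: x×917 + 20.86×2800 + (z_c − 20.86 − x)×3330
Column B: 1.798×0 + 21.76×2710 + (z_c − 1.798 − 21.76)×3330
The z_c×3330 term appears on both sides and cancels. Collect the known terms of each column as K = Σ(ρt)_known − 3330 × (depth of known layers): K_A = 58408 − 3330×20.86 = −11055.8; K_B = 58969.6 − 3330×(1.798 + 21.76) = −19478.54.
Balance: K_A − x×(3330 − 917) = K_B, so x = (K_A − K_B)/(3330 − 917) = 8422.74/2413 = 3.49 km.

3.49 km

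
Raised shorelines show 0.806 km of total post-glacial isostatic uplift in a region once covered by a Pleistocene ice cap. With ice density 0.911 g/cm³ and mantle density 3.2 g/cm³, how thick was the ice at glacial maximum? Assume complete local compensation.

u = t ρ_ice/ρ_m → t = u ρ_m/ρ_ice = 0.806 km × 3.2/0.911 = 2.83 km.

2.83 km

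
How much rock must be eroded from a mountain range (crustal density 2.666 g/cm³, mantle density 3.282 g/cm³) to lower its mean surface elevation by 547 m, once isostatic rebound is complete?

Net drop Δ = e − u = e − e ρ_c/ρ_m = e (ρ_m − ρ_c)/ρ_m.
e = Δ ρ_m/(ρ_m − ρ_c) = 547 m × 3.282/0.616 = 2910 m.

2910 m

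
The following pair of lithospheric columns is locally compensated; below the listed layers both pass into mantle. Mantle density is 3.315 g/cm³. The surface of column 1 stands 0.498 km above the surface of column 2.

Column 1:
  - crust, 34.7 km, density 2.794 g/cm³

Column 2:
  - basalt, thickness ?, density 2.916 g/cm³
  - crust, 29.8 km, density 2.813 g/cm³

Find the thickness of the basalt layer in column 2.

3.68 km

Take the compensation level at the base of the deeper column (depth z_c below the surface of column 1) and equate Σ ρ_i t_i down to z_c; mantle fills any gap and the z_c terms cancel.
Column 1: 34.7×2.794 + (z_c − 34.7)×3.315
Column 2: 0.498×0 + x×2.916 + 29.8×2.813 + (z_c − 0.498 − 29.8 − x)×3.315
The z_c×3.315 term appears on both sides and cancels. Collect the known terms of each column as K = Σ(ρt)_known − 3.315 × (depth of known layers): K_1 = 96.9518 − 3.315×34.7 = −18.0787; K_2 = 83.8274 − 3.315×(0.498 + 29.8) = −16.61047.
Balance: K_1 = K_2 − x×(3.315 − 2.916), so x = (K_2 − K_1)/(3.315 − 2.916) = 1.46823/0.399 = 3.68 km.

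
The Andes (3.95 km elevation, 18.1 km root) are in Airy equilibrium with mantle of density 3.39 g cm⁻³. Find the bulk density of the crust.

ρ_c h = (ρ_m − ρ_c) r → ρ_c (h + r) = ρ_m r → ρ_c = ρ_m r / (h + r).
ρ_c = 3.39 × 18.1 km / (3.95 km + 18.1 km) = 2.78 g cm⁻³.

2.78 g cm⁻³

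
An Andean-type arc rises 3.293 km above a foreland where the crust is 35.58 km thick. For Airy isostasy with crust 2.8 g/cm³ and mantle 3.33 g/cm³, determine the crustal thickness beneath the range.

Root depth r = h ρ_c / (ρ_m − ρ_c) = 3.293 km × 2.8 / 0.53 = 17.4 km.
Total thickness = T + h + r = 35.58 km + 3.293 km + 17.4 km = 56.3 km.

56.3 km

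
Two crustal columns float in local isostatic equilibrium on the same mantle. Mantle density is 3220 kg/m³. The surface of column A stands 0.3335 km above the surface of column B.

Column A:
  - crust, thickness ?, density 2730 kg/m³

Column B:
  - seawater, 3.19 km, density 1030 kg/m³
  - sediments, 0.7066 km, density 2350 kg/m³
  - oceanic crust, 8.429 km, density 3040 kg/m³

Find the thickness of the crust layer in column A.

Take the compensation level at the base of the deeper column (depth z_c below the surface of column A) and equate Σ ρ_i t_i down to z_c; mantle fills any gap and the z_c terms cancel.
Column A: x×2730 + (z_c − 0 − x)×3220
Column B: 0.3335×0 + 3.19×1030 + 0.7066×2350 + 8.429×3040 + (z_c − 0.3335 − 12.3256)×3220
The z_c×3220 term appears on both sides and cancels. Collect the known terms of each column as K = Σ(ρt)_known − 3220 × (depth of known layers): K_A = 0 − 3220×0 = 0; K_B = 30570.37 − 3220×(0.3335 + 12.3256) = −10191.932.
Balance: K_A − x×(3220 − 2730) = K_B, so x = (K_A − K_B)/(3220 − 2730) = 10191.9/490 = 20.8 km.

20.8 km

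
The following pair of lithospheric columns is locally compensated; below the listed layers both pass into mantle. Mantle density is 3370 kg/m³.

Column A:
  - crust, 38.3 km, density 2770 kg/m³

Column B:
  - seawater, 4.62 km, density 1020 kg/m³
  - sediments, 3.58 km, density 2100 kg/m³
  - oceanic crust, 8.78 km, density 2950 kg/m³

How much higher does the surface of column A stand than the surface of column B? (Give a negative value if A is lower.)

1.15 km

For any compensation level in the mantle, the mantle terms cancel and isostasy reduces to e = (Σt_A − Σt_B) − (Σ(ρt)_A − Σ(ρt)_B) / ρ_m.
Σt_A = 38.3 km; Σt_B = 16.98 km; Σ(ρt)_A = 106091; Σ(ρt)_B = 38131.4 (in km·kg/m³).
e = (38.3 − 16.98) − (106091 − 38131.4) / 3370 = 1.15 km.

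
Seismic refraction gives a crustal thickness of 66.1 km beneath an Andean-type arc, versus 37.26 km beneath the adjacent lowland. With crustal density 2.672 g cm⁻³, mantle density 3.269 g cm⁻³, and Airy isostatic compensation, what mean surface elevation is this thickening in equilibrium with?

Excess crust Δ = 66.1 km − 37.26 km = 28.84 km, split between elevation h and root r with h + r = Δ.
Airy balance ρ_c h = (ρ_m − ρ_c) r gives r = h ρ_c/(ρ_m − ρ_c), so h (1 + ρ_c/(ρ_m − ρ_c)) = Δ, i.e. h = Δ (ρ_m − ρ_c)/ρ_m.
h = 28.84 km × 0.597/3.269 = 5.27 km.

5.27 km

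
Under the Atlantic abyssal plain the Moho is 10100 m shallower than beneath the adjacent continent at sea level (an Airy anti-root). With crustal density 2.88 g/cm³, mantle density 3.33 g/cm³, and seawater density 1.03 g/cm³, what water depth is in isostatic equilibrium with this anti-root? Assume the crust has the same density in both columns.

2460 m

Replacing a thickness d of crust by seawater at the top must be balanced by replacing crust with mantle at the base: d (ρ_c − ρ_w) = a (ρ_m − ρ_c).
d = a (ρ_m − ρ_c)/(ρ_c − ρ_w) = 10100 m × 0.45/1.85 = 2460 m.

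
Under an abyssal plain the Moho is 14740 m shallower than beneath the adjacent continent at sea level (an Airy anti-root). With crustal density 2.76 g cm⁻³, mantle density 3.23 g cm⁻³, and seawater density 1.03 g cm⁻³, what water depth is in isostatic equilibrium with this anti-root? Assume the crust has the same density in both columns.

4000 m

Replacing a thickness d of crust by seawater at the top must be balanced by replacing crust with mantle at the base: d (ρ_c − ρ_w) = a (ρ_m − ρ_c).
d = a (ρ_m − ρ_c)/(ρ_c − ρ_w) = 14740 m × 0.47/1.73 = 4000 m.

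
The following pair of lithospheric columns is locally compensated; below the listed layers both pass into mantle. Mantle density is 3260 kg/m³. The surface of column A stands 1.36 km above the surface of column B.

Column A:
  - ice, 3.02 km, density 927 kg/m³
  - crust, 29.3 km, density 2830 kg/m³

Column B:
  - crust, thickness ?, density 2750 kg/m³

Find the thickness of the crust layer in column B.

Take the compensation level at the base of the deeper column (depth z_c below the surface of column A) and equate Σ ρ_i t_i down to z_c; mantle fills any gap and the z_c terms cancel.
Column A: 3.02×927 + 29.3×2830 + (z_c − 32.32)×3260
Column B: 1.36×0 + x×2750 + (z_c − 1.36 − 0 − x)×3260
The z_c×3260 term appears on both sides and cancels. Collect the known terms of each column as K = Σ(ρt)_known − 3260 × (depth of known layers): K_A = 85718.54 − 3260×32.32 = −19644.66; K_B = 0 − 3260×(1.36 + 0) = −4433.6.
Balance: K_A = K_B − x×(3260 − 2750), so x = (K_B − K_A)/(3260 − 2750) = 15211.1/510 = 29.8 km.

29.8 km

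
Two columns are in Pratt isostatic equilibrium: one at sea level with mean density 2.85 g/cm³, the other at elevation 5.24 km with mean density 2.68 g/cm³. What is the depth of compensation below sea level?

82.6 km

ρ_ref D = ρ (D + h) → D (ρ_ref − ρ) = ρ h.
D = ρ h/(ρ_ref − ρ) = 2.68 × 5.24 km/(2.85 − 2.68) = 82.6 km.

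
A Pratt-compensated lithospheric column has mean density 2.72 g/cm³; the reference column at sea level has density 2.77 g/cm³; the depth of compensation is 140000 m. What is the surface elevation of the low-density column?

2570 m

ρ_ref D = ρ (D + h) → h = D (ρ_ref − ρ)/ρ.
h = 140000 m × (2.77 − 2.72)/2.72 = 2570 m.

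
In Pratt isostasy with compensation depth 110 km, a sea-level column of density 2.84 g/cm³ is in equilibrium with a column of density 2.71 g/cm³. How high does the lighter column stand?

5.28 km

ρ_ref D = ρ (D + h) → h = D (ρ_ref − ρ)/ρ.
h = 110 km × (2.84 − 2.71)/2.71 = 5.28 km.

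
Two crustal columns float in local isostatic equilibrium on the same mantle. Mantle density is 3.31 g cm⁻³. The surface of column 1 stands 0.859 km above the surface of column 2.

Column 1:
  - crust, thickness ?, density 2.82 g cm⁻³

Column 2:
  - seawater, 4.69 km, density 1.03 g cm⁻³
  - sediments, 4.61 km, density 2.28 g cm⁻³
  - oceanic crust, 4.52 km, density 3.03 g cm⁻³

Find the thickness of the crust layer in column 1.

39.9 km

Take the compensation level at the base of the deeper column (depth z_c below the surface of column 1) and equate Σ ρ_i t_i down to z_c; mantle fills any gap and the z_c terms cancel.
Column 1: x×2.82 + (z_c − 0 − x)×3.31
Column 2: 0.859×0 + 4.69×1.03 + 4.61×2.28 + 4.52×3.03 + (z_c − 0.859 − 13.82)×3.31
The z_c×3.31 term appears on both sides and cancels. Collect the known terms of each column as K = Σ(ρt)_known − 3.31 × (depth of known layers): K_1 = 0 − 3.31×0 = 0; K_2 = 29.0371 − 3.31×(0.859 + 13.82) = −19.55039.
Balance: K_1 − x×(3.31 − 2.82) = K_2, so x = (K_1 − K_2)/(3.31 − 2.82) = 19.5504/0.49 = 39.9 km.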